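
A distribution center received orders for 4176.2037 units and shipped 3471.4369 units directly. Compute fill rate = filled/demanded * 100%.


FR = 3471.4369 / 4176.2037 * 100 = 83.1242

83.1242%


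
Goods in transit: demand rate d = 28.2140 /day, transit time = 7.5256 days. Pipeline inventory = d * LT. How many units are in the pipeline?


Pipeline = 28.2140 * 7.5256 = 212.3273

212.3273 units


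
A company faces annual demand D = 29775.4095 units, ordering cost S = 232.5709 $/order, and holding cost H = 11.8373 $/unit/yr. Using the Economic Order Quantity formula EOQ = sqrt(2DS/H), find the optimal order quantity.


2*D*S = 2 * 29775.4095 * 232.5709 = 13849787.5706
2*D*S/H = 1170012.3821
EOQ = sqrt(1170012.3821) = 1081.6711

1081.6711 units


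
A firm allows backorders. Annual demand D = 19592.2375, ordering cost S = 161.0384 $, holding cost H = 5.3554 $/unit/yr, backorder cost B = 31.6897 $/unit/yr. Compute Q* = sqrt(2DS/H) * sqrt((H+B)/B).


sqrt(2DS/H) = 1085.4899
sqrt((H+B)/B) = 1.0812
Q* = 1085.4899 * 1.0812 = 1173.6324

1173.6324 units


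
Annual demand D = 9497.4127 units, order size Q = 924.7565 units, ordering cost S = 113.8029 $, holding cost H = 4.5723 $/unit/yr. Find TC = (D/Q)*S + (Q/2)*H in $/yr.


Ordering cost = D*S/Q = 1168.7759
Holding cost = Q*H/2 = 2114.1321
TC = 1168.7759 + 2114.1321 = 3282.9080

3282.9080 $/yr


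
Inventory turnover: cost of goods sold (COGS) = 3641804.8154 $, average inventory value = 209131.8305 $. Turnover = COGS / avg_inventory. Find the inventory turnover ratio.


Turnover = 3641804.8154 / 209131.8305 = 17.4139

17.4139


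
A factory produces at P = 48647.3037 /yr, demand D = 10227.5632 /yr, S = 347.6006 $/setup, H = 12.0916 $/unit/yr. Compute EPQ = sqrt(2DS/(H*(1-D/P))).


1 - D/P = 1 - 0.2102 = 0.7898
H*(1-D/P) = 9.5495
2DS = 7110214.2097
EPQ = sqrt(744566.1020) = 862.8824

862.8824 units


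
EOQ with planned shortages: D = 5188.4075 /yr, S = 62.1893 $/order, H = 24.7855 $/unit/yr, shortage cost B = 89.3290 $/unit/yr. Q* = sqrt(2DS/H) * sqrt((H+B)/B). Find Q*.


sqrt(2DS/H) = 161.3582
sqrt((H+B)/B) = 1.1302
Q* = 161.3582 * 1.1302 = 182.3750

182.3750 units


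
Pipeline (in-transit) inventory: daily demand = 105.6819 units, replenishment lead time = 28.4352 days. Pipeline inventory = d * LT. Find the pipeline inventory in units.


Pipeline = 105.6819 * 28.4352 = 3005.0860

3005.0860 units


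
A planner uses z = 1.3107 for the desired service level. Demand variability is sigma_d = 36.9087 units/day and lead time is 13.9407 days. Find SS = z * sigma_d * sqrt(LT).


sqrt(LT) = sqrt(13.9407) = 3.7337
SS = 1.3107 * 36.9087 * 3.7337 = 180.6235

180.6235 units


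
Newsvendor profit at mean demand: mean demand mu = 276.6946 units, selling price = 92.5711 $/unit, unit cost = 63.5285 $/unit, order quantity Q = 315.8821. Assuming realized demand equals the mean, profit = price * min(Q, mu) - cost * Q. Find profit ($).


Sales at mu = min(315.8821, 276.6946) = 276.6946
Revenue = 92.5711 * 276.6946 = 25613.9235
Total cost = 63.5285 * 315.8821 = 20067.5160
Profit = 25613.9235 - 20067.5160 = 5546.4075

5546.4075 $


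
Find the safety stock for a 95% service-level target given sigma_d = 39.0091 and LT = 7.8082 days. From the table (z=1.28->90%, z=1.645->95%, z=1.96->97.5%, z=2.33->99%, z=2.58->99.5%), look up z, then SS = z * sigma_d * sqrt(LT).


From the table, SL = 95% corresponds to z = 1.645
sqrt(LT) = sqrt(7.8082) = 2.7943
SS = 1.645 * 39.0091 * 2.7943 = 179.3112

179.3112 units


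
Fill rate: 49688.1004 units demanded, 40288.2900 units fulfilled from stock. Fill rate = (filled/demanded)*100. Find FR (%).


FR = 40288.2900 / 49688.1004 * 100 = 81.0824

81.0824%


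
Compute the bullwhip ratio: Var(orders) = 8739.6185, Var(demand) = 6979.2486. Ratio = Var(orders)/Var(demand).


BW = 8739.6185 / 6979.2486 = 1.2522

1.2522


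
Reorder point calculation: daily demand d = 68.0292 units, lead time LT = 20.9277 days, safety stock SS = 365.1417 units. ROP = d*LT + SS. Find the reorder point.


d*LT = 68.0292 * 20.9277 = 1423.6947
ROP = 1423.6947 + 365.1417 = 1788.8364

1788.8364 units


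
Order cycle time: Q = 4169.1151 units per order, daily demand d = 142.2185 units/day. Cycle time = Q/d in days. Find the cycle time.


Cycle = 4169.1151 / 142.2185 = 29.3149

29.3149 days


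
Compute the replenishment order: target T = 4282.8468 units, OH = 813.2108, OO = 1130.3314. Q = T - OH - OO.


Inventory position = OH + OO = 813.2108 + 1130.3314 = 1943.5422
Q = 4282.8468 - 1943.5422 = 2339.3046

2339.3046 units


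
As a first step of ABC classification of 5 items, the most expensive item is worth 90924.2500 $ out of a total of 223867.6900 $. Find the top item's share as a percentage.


Top item = 90924.2500
Total = 223867.6900
Percentage = 90924.2500 / 223867.6900 * 100 = 40.6152

40.6152%


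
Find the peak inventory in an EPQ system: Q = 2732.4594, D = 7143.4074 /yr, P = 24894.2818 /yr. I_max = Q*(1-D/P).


D/P = 0.2869
1 - D/P = 0.7131
I_max = 2732.4594 * 0.7131 = 1948.3809

1948.3809 units


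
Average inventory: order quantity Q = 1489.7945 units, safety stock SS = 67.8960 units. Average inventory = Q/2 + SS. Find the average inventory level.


Q/2 = 744.8972
Avg = 744.8972 + 67.8960 = 812.7932

812.7932 units


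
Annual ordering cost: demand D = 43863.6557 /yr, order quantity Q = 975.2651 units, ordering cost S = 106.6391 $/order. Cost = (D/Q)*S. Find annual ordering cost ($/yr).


Number of orders = D/Q = 44.9761
Cost = 44.9761 * 106.6391 = 4796.2147

4796.2147 $/yr


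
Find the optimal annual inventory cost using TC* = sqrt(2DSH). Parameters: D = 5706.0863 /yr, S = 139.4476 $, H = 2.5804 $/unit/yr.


2*D*S*H = 4106448.7661
TC* = sqrt(4106448.7661) = 2026.4375

2026.4375 $/yr


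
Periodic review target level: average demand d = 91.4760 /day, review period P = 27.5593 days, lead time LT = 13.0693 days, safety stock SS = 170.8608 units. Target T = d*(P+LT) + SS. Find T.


P + LT = 40.6286
d*(P+LT) = 91.4760 * 40.6286 = 3716.5418
T = 3716.5418 + 170.8608 = 3887.4026

3887.4026 units


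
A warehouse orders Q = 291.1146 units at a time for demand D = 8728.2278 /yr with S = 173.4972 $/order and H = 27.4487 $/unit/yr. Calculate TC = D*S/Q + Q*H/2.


Ordering cost = D*S/Q = 5201.8108
Holding cost = Q*H/2 = 3995.3587
TC = 5201.8108 + 3995.3587 = 9197.1695

9197.1695 $/yr


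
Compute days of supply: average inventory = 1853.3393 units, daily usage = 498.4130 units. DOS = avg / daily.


DOS = 1853.3393 / 498.4130 = 3.7185

3.7185 days


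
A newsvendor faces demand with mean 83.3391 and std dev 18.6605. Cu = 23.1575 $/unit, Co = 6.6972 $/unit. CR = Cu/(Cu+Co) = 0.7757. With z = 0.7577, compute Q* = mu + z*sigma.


CR = Cu/(Cu+Co) = 23.1575/(23.1575+6.6972) = 0.7757
z = 0.7577
Q* = 83.3391 + 0.7577 * 18.6605 = 97.4782

97.4782 units


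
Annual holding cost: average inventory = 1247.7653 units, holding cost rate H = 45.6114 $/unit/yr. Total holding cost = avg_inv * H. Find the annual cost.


Cost = 1247.7653 * 45.6114 = 56912.3222

56912.3222 $/yr


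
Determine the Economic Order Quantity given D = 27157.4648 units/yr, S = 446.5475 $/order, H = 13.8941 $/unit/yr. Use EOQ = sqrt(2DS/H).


2*D*S = 2 * 27157.4648 * 446.5475 = 24254196.0256
2*D*S/H = 1745647.1470
EOQ = sqrt(1745647.1470) = 1321.2294

1321.2294 units


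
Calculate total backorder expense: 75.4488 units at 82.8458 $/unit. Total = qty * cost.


Total = 75.4488 * 82.8458 = 6250.6162

6250.6162 $


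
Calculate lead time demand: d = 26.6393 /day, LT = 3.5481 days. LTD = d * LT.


LTD = 26.6393 * 3.5481 = 94.5189

94.5189 units


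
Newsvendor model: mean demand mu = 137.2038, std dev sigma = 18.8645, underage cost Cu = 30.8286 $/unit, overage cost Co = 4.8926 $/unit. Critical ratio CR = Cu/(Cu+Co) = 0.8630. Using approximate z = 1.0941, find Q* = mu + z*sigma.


CR = Cu/(Cu+Co) = 30.8286/(30.8286+4.8926) = 0.8630
z = 1.0941
Q* = 137.2038 + 1.0941 * 18.8645 = 157.8434

157.8434 units


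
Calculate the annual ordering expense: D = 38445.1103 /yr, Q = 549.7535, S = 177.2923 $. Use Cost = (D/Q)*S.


Number of orders = D/Q = 69.9315
Cost = 69.9315 * 177.2923 = 12398.3240

12398.3240 $/yr


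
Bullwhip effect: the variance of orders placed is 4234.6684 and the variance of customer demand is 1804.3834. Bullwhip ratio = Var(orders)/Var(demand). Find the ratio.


BW = 4234.6684 / 1804.3834 = 2.3469

2.3469


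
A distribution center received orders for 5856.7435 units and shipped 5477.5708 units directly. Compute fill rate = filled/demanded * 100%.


FR = 5477.5708 / 5856.7435 * 100 = 93.5259

93.5259%


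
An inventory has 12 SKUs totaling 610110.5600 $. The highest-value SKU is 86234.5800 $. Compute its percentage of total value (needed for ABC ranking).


Top item = 86234.5800
Total = 610110.5600
Percentage = 86234.5800 / 610110.5600 * 100 = 14.1343

14.1343%


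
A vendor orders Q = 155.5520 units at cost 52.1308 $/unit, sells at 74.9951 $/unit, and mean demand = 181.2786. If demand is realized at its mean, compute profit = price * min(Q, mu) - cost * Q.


Sales at mu = min(155.5520, 181.2786) = 155.5520
Revenue = 74.9951 * 155.5520 = 11665.6378
Total cost = 52.1308 * 155.5520 = 8109.0502
Profit = 11665.6378 - 8109.0502 = 3556.5876

3556.5876 $


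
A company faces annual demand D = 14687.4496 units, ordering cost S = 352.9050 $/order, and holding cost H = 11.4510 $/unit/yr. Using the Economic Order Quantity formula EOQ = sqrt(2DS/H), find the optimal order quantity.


2*D*S = 2 * 14687.4496 * 352.9050 = 10366548.8022
2*D*S/H = 905296.3761
EOQ = sqrt(905296.3761) = 951.4706

951.4706 units


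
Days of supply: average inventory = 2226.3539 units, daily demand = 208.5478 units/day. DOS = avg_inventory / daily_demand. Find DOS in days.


DOS = 2226.3539 / 208.5478 = 10.6755

10.6755 days


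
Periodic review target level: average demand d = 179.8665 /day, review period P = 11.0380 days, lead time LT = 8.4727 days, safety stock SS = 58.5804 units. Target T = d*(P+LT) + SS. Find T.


P + LT = 19.5107
d*(P+LT) = 179.8665 * 19.5107 = 3509.3213
T = 3509.3213 + 58.5804 = 3567.9017

3567.9017 units


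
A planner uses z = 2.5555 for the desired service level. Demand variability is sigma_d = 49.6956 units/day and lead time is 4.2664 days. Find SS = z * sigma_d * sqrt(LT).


sqrt(LT) = sqrt(4.2664) = 2.0655
SS = 2.5555 * 49.6956 * 2.0655 = 262.3159

262.3159 units


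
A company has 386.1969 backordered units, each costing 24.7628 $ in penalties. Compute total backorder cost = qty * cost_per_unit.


Total = 386.1969 * 24.7628 = 9563.3166

9563.3166 $


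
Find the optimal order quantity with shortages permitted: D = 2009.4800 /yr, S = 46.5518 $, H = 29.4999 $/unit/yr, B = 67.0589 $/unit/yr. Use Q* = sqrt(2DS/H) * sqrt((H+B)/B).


sqrt(2DS/H) = 79.6370
sqrt((H+B)/B) = 1.2000
Q* = 79.6370 * 1.2000 = 95.5614

95.5614 units


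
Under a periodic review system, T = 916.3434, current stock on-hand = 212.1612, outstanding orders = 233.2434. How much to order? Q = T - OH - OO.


Inventory position = OH + OO = 212.1612 + 233.2434 = 445.4046
Q = 916.3434 - 445.4046 = 470.9388

470.9388 units


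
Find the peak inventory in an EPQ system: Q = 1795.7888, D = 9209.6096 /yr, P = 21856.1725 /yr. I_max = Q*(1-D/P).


D/P = 0.4214
1 - D/P = 0.5786
I_max = 1795.7888 * 0.5786 = 1039.0912

1039.0912 units


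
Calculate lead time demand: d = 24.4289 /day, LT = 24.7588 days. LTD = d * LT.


LTD = 24.4289 * 24.7588 = 604.8302

604.8302 units


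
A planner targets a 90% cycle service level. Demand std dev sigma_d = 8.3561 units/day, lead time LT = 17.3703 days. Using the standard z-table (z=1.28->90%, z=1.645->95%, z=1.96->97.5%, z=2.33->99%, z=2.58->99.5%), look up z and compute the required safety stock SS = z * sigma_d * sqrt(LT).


From the table, SL = 90% corresponds to z = 1.28
sqrt(LT) = sqrt(17.3703) = 4.1678
SS = 1.28 * 8.3561 * 4.1678 = 44.5777

44.5777 units


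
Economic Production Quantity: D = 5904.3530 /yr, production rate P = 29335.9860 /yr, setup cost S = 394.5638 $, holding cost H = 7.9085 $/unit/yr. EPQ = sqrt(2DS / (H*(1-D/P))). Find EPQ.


1 - D/P = 1 - 0.2013 = 0.7987
H*(1-D/P) = 6.3168
2DS = 4659287.9124
EPQ = sqrt(737604.5073) = 858.8390

858.8390 units


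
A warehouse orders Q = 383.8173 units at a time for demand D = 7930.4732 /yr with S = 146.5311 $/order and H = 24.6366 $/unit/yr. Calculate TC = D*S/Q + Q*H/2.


Ordering cost = D*S/Q = 3027.6409
Holding cost = Q*H/2 = 4727.9766
TC = 3027.6409 + 4727.9766 = 7755.6176

7755.6176 $/yr


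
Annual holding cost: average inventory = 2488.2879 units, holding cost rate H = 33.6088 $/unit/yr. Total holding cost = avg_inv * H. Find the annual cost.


Cost = 2488.2879 * 33.6088 = 83628.3704

83628.3704 $/yr


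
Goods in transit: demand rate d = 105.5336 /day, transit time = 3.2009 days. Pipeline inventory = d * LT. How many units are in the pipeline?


Pipeline = 105.5336 * 3.2009 = 337.8025

337.8025 units


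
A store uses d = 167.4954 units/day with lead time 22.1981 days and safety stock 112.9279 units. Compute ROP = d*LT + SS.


d*LT = 167.4954 * 22.1981 = 3718.0796
ROP = 3718.0796 + 112.9279 = 3831.0075

3831.0075 units


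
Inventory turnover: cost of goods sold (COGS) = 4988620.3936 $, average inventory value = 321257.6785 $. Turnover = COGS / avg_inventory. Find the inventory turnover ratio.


Turnover = 4988620.3936 / 321257.6785 = 15.5284

15.5284


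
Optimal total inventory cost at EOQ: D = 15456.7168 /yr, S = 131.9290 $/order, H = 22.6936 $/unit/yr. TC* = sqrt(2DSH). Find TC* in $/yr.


2*D*S*H = 92553087.6365
TC* = sqrt(92553087.6365) = 9620.4515

9620.4515 $/yr


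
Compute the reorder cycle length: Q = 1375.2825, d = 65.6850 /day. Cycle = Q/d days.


Cycle = 1375.2825 / 65.6850 = 20.9375

20.9375 days


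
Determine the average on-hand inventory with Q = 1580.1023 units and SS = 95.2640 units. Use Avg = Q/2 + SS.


Q/2 = 790.0512
Avg = 790.0512 + 95.2640 = 885.3152

885.3152 units


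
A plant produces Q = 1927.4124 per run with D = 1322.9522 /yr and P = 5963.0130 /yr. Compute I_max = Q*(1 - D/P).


D/P = 0.2219
1 - D/P = 0.7781
I_max = 1927.4124 * 0.7781 = 1499.7973

1499.7973 units


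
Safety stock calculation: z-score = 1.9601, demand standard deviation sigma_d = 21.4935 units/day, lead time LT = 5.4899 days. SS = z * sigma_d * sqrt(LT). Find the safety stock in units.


sqrt(LT) = sqrt(5.4899) = 2.3431
SS = 1.9601 * 21.4935 * 2.3431 = 98.7115

98.7115 units


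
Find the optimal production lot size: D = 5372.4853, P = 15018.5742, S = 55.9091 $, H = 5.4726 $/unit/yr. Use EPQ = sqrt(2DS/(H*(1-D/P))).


1 - D/P = 1 - 0.3577 = 0.6423
H*(1-D/P) = 3.5149
2DS = 600741.6358
EPQ = sqrt(170911.5729) = 413.4145

413.4145 units


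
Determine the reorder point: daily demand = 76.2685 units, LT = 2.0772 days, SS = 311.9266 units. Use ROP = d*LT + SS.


d*LT = 76.2685 * 2.0772 = 158.4249
ROP = 158.4249 + 311.9266 = 470.3515

470.3515 units


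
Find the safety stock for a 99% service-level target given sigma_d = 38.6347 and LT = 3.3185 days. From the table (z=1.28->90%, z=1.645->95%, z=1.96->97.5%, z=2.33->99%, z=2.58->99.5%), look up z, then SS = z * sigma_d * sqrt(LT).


From the table, SL = 99% corresponds to z = 2.33
sqrt(LT) = sqrt(3.3185) = 1.8217
SS = 2.33 * 38.6347 * 1.8217 = 163.9851

163.9851 units


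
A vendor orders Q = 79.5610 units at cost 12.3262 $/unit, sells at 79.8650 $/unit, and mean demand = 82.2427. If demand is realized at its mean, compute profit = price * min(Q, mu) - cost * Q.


Sales at mu = min(79.5610, 82.2427) = 79.5610
Revenue = 79.8650 * 79.5610 = 6354.1393
Total cost = 12.3262 * 79.5610 = 980.6848
Profit = 6354.1393 - 980.6848 = 5373.4545

5373.4545 $


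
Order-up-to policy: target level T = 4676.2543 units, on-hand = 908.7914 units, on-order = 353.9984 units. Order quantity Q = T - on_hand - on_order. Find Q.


Inventory position = OH + OO = 908.7914 + 353.9984 = 1262.7898
Q = 4676.2543 - 1262.7898 = 3413.4645

3413.4645 units


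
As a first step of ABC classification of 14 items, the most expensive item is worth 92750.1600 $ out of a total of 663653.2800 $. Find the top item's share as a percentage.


Top item = 92750.1600
Total = 663653.2800
Percentage = 92750.1600 / 663653.2800 * 100 = 13.9757

13.9757%


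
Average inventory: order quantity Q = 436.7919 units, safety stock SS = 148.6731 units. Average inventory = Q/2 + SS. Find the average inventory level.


Q/2 = 218.3959
Avg = 218.3959 + 148.6731 = 367.0691

367.0691 units


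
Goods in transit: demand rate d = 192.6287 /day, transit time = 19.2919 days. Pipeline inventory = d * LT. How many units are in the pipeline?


Pipeline = 192.6287 * 19.2919 = 3716.1736

3716.1736 units


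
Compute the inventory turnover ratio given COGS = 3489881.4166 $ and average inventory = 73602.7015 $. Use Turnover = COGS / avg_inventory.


Turnover = 3489881.4166 / 73602.7015 = 47.4151

47.4151


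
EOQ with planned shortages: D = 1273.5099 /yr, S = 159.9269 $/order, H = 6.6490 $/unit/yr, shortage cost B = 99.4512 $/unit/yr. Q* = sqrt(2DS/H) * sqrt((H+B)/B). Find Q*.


sqrt(2DS/H) = 247.5134
sqrt((H+B)/B) = 1.0329
Q* = 247.5134 * 1.0329 = 255.6536

255.6536 units


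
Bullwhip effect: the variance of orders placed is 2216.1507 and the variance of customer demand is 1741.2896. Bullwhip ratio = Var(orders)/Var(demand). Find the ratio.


BW = 2216.1507 / 1741.2896 = 1.2727

1.2727


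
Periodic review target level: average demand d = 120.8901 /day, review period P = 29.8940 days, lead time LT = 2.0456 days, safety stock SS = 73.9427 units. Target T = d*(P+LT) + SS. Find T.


P + LT = 31.9396
d*(P+LT) = 120.8901 * 31.9396 = 3861.1814
T = 3861.1814 + 73.9427 = 3935.1241

3935.1241 units


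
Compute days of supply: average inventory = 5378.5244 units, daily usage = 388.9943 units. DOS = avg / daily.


DOS = 5378.5244 / 388.9943 = 13.8267

13.8267 days


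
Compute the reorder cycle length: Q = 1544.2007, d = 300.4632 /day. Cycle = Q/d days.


Cycle = 1544.2007 / 300.4632 = 5.1394

5.1394 days


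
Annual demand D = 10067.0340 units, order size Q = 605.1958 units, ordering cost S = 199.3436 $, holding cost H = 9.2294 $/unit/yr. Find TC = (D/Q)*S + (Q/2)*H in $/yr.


Ordering cost = D*S/Q = 3315.9496
Holding cost = Q*H/2 = 2792.7971
TC = 3315.9496 + 2792.7971 = 6108.7467

6108.7467 $/yr


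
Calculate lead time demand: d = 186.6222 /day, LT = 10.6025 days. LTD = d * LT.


LTD = 186.6222 * 10.6025 = 1978.6619

1978.6619 units


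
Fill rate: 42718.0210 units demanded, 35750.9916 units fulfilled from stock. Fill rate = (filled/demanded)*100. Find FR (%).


FR = 35750.9916 / 42718.0210 * 100 = 83.6907

83.6907%


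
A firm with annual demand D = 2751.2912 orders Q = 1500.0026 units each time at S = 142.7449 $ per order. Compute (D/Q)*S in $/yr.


Number of orders = D/Q = 1.8342
Cost = 1.8342 * 142.7449 = 261.8214

261.8214 $/yr


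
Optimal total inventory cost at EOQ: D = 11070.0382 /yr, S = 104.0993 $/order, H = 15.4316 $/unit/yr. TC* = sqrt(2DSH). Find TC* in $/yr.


2*D*S*H = 35566234.0299
TC* = sqrt(35566234.0299) = 5963.7433

5963.7433 $/yr


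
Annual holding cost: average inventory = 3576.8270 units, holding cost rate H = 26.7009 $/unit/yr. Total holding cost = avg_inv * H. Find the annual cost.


Cost = 3576.8270 * 26.7009 = 95504.5000

95504.5000 $/yr


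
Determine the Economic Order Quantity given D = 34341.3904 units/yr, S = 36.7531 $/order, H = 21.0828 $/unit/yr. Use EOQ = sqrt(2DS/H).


2*D*S = 2 * 34341.3904 * 36.7531 = 2524305.1110
2*D*S/H = 119732.9155
EOQ = sqrt(119732.9155) = 346.0244

346.0244 units


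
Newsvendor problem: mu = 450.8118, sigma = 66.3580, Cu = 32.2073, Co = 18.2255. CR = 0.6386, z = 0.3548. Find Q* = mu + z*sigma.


CR = Cu/(Cu+Co) = 32.2073/(32.2073+18.2255) = 0.6386
z = 0.3548
Q* = 450.8118 + 0.3548 * 66.3580 = 474.3556

474.3556 units


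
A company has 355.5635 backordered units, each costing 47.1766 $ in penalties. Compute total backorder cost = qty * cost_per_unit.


Total = 355.5635 * 47.1766 = 16774.2770

16774.2770 $


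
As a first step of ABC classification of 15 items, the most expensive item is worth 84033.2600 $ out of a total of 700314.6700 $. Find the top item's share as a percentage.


Top item = 84033.2600
Total = 700314.6700
Percentage = 84033.2600 / 700314.6700 * 100 = 11.9994

11.9994%


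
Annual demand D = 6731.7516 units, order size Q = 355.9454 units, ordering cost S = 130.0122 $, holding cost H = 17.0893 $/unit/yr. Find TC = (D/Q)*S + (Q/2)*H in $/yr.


Ordering cost = D*S/Q = 2458.8317
Holding cost = Q*H/2 = 3041.4289
TC = 2458.8317 + 3041.4289 = 5500.2606

5500.2606 $/yr


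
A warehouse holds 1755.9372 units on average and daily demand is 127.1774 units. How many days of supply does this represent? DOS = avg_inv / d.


DOS = 1755.9372 / 127.1774 = 13.8070

13.8070 days


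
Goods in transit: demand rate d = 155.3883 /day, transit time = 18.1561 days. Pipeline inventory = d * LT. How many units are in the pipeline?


Pipeline = 155.3883 * 18.1561 = 2821.2455

2821.2455 units


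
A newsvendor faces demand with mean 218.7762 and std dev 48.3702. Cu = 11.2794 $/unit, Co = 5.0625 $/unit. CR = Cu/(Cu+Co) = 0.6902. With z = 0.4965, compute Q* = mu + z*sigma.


CR = Cu/(Cu+Co) = 11.2794/(11.2794+5.0625) = 0.6902
z = 0.4965
Q* = 218.7762 + 0.4965 * 48.3702 = 242.7920

242.7920 units


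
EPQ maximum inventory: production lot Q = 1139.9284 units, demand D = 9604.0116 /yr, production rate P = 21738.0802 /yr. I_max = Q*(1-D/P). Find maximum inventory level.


D/P = 0.4418
1 - D/P = 0.5582
I_max = 1139.9284 * 0.5582 = 636.3013

636.3013 units


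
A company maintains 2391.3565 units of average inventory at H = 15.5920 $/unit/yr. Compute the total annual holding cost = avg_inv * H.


Cost = 2391.3565 * 15.5920 = 37286.0305

37286.0305 $/yr


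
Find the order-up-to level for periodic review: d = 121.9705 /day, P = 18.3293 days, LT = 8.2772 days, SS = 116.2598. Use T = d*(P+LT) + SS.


P + LT = 26.6065
d*(P+LT) = 121.9705 * 26.6065 = 3245.2081
T = 3245.2081 + 116.2598 = 3361.4679

3361.4679 units


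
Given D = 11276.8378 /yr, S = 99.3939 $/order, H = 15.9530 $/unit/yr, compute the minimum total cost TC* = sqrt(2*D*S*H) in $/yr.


2*D*S*H = 35761804.6400
TC* = sqrt(35761804.6400) = 5980.1174

5980.1174 $/yr


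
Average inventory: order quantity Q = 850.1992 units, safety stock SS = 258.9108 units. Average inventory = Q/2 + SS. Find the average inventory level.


Q/2 = 425.0996
Avg = 425.0996 + 258.9108 = 684.0104

684.0104 units


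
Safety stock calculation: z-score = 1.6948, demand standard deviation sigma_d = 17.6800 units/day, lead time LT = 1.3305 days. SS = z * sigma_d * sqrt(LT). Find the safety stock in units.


sqrt(LT) = sqrt(1.3305) = 1.1535
SS = 1.6948 * 17.6800 * 1.1535 = 34.5627

34.5627 units


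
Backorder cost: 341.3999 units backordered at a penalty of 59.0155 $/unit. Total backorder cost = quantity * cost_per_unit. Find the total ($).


Total = 341.3999 * 59.0155 = 20147.8858

20147.8858 $


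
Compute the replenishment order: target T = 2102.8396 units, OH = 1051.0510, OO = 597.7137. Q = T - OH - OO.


Inventory position = OH + OO = 1051.0510 + 597.7137 = 1648.7647
Q = 2102.8396 - 1648.7647 = 454.0749

454.0749 units


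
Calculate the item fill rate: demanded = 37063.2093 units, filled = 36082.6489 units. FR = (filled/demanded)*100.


FR = 36082.6489 / 37063.2093 * 100 = 97.3544

97.3544%


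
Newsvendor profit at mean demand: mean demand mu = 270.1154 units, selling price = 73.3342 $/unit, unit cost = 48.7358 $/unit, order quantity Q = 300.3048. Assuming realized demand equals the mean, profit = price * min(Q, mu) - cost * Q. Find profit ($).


Sales at mu = min(300.3048, 270.1154) = 270.1154
Revenue = 73.3342 * 270.1154 = 19808.6968
Total cost = 48.7358 * 300.3048 = 14635.5947
Profit = 19808.6968 - 14635.5947 = 5173.1021

5173.1021 $


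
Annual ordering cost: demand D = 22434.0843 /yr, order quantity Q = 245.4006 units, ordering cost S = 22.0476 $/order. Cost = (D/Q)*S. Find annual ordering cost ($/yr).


Number of orders = D/Q = 91.4182
Cost = 91.4182 * 22.0476 = 2015.5522

2015.5522 $/yr


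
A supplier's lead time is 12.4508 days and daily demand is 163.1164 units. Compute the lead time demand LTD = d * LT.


LTD = 163.1164 * 12.4508 = 2030.9297

2030.9297 units


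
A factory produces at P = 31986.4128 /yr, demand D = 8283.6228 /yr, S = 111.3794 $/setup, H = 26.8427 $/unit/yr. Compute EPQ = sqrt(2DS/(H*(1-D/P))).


1 - D/P = 1 - 0.2590 = 0.7410
H*(1-D/P) = 19.8912
2DS = 1845249.8746
EPQ = sqrt(92767.3297) = 304.5773

304.5773 units


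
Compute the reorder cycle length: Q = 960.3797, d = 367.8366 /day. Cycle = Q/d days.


Cycle = 960.3797 / 367.8366 = 2.6109

2.6109 days


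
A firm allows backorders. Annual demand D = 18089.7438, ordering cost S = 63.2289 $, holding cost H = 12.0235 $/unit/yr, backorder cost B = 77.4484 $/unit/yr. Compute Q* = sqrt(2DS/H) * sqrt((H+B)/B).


sqrt(2DS/H) = 436.1879
sqrt((H+B)/B) = 1.0748
Q* = 436.1879 * 1.0748 = 468.8249

468.8249 units


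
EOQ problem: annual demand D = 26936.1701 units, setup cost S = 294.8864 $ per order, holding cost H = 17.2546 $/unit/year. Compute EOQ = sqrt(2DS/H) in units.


2*D*S = 2 * 26936.1701 * 294.8864 = 15886220.4612
2*D*S/H = 920694.7980
EOQ = sqrt(920694.7980) = 959.5284

959.5284 units


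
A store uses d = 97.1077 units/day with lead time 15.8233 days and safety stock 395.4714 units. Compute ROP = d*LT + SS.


d*LT = 97.1077 * 15.8233 = 1536.5643
ROP = 1536.5643 + 395.4714 = 1932.0357

1932.0357 units


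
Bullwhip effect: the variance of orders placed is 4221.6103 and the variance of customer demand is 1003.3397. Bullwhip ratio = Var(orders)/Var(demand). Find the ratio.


BW = 4221.6103 / 1003.3397 = 4.2076

4.2076


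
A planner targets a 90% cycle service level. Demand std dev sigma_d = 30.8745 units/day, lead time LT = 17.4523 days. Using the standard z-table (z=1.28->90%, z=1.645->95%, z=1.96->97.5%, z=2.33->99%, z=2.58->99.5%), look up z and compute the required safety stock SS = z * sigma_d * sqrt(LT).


From the table, SL = 90% corresponds to z = 1.28
sqrt(LT) = sqrt(17.4523) = 4.1776
SS = 1.28 * 30.8745 * 4.1776 = 165.0959

165.0959 units


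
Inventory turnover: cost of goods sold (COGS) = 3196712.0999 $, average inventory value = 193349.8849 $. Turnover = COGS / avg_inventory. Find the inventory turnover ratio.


Turnover = 3196712.0999 / 193349.8849 = 16.5333

16.5333


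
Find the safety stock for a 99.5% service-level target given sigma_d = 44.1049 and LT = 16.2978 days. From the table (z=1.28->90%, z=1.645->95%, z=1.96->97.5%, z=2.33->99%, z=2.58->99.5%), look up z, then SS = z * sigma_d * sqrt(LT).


From the table, SL = 99.5% corresponds to z = 2.58
sqrt(LT) = sqrt(16.2978) = 4.0371
SS = 2.58 * 44.1049 * 4.0371 = 459.3789

459.3789 units


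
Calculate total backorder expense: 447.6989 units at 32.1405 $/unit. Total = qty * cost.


Total = 447.6989 * 32.1405 = 14389.2665

14389.2665 $


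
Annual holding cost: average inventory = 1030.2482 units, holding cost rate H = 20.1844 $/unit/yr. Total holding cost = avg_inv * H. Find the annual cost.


Cost = 1030.2482 * 20.1844 = 20794.9418

20794.9418 $/yr


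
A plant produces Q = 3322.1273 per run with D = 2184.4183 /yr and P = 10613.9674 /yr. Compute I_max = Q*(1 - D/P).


D/P = 0.2058
1 - D/P = 0.7942
I_max = 3322.1273 * 0.7942 = 2638.4135

2638.4135 units


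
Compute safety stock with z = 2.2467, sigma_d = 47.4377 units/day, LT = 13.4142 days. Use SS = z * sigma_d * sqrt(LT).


sqrt(LT) = sqrt(13.4142) = 3.6625
SS = 2.2467 * 47.4377 * 3.6625 = 390.3472

390.3472 units


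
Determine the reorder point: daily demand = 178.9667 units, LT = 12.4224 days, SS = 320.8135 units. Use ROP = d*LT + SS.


d*LT = 178.9667 * 12.4224 = 2223.1959
ROP = 2223.1959 + 320.8135 = 2544.0094

2544.0094 units


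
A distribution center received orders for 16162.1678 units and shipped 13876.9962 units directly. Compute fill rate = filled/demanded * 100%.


FR = 13876.9962 / 16162.1678 * 100 = 85.8610

85.8610%


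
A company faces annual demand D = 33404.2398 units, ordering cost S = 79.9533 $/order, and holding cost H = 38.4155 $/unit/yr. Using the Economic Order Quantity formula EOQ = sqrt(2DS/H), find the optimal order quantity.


2*D*S = 2 * 33404.2398 * 79.9533 = 5341558.4120
2*D*S/H = 139046.9579
EOQ = sqrt(139046.9579) = 372.8900

372.8900 units


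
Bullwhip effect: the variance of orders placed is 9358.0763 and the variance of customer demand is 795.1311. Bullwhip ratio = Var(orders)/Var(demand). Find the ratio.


BW = 9358.0763 / 795.1311 = 11.7692

11.7692


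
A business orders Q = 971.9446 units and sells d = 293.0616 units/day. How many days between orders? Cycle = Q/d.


Cycle = 971.9446 / 293.0616 = 3.3165

3.3165 days


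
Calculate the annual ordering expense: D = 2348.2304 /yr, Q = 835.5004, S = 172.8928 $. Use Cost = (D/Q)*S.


Number of orders = D/Q = 2.8106
Cost = 2.8106 * 172.8928 = 485.9269

485.9269 $/yr


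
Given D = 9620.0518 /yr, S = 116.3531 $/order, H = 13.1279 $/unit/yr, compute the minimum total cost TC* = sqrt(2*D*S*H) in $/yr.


2*D*S*H = 29388716.8612
TC* = sqrt(29388716.8612) = 5421.1361

5421.1361 $/yr


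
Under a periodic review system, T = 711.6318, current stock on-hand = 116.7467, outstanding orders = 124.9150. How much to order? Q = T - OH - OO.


Inventory position = OH + OO = 116.7467 + 124.9150 = 241.6617
Q = 711.6318 - 241.6617 = 469.9701

469.9701 units


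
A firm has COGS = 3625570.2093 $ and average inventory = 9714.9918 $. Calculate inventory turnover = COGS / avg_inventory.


Turnover = 3625570.2093 / 9714.9918 = 373.1933

373.1933


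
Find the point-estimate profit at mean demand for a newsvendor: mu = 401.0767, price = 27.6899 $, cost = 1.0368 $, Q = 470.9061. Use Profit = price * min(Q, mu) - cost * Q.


Sales at mu = min(470.9061, 401.0767) = 401.0767
Revenue = 27.6899 * 401.0767 = 11105.7737
Total cost = 1.0368 * 470.9061 = 488.2354
Profit = 11105.7737 - 488.2354 = 10617.5383

10617.5383 $


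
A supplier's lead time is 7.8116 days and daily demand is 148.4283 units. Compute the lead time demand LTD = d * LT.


LTD = 148.4283 * 7.8116 = 1159.4625

1159.4625 units


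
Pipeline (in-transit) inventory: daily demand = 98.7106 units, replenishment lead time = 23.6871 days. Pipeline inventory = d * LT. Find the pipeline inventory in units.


Pipeline = 98.7106 * 23.6871 = 2338.1679

2338.1679 units


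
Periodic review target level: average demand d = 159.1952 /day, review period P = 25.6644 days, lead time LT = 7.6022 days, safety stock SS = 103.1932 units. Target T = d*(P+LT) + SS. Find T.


P + LT = 33.2666
d*(P+LT) = 159.1952 * 33.2666 = 5295.8830
T = 5295.8830 + 103.1932 = 5399.0762

5399.0762 units


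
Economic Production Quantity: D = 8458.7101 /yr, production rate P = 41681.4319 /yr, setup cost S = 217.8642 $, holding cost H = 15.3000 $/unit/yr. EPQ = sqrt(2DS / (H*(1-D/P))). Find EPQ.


1 - D/P = 1 - 0.2029 = 0.7971
H*(1-D/P) = 12.1951
2DS = 3685700.2179
EPQ = sqrt(302228.9053) = 549.7535

549.7535 units


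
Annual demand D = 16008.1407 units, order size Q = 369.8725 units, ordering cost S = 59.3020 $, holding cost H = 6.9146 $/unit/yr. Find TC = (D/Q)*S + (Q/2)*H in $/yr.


Ordering cost = D*S/Q = 2566.6000
Holding cost = Q*H/2 = 1278.7602
TC = 2566.6000 + 1278.7602 = 3845.3602

3845.3602 $/yr


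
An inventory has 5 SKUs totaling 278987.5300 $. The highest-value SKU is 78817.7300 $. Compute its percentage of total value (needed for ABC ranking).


Top item = 78817.7300
Total = 278987.5300
Percentage = 78817.7300 / 278987.5300 * 100 = 28.2513

28.2513%


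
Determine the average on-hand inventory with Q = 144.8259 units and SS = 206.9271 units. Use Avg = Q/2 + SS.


Q/2 = 72.4129
Avg = 72.4129 + 206.9271 = 279.3401

279.3401 units


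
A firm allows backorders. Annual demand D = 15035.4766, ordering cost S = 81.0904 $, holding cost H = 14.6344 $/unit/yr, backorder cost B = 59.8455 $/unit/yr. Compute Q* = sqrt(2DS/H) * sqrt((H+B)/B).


sqrt(2DS/H) = 408.1980
sqrt((H+B)/B) = 1.1156
Q* = 408.1980 * 1.1156 = 455.3807

455.3807 units


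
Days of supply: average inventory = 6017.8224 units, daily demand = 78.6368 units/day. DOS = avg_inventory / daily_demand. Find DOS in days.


DOS = 6017.8224 / 78.6368 = 76.5268

76.5268 days


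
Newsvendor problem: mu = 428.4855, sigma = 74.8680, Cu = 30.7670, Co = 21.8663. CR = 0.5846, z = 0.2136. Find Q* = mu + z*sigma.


CR = Cu/(Cu+Co) = 30.7670/(30.7670+21.8663) = 0.5846
z = 0.2136
Q* = 428.4855 + 0.2136 * 74.8680 = 444.4773

444.4773 units


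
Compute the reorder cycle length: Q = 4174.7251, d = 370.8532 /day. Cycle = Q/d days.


Cycle = 4174.7251 / 370.8532 = 11.2571

11.2571 days


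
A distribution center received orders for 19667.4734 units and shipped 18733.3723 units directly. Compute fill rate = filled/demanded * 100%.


FR = 18733.3723 / 19667.4734 * 100 = 95.2505

95.2505%


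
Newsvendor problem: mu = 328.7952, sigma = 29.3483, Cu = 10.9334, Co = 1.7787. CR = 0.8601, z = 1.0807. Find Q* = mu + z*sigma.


CR = Cu/(Cu+Co) = 10.9334/(10.9334+1.7787) = 0.8601
z = 1.0807
Q* = 328.7952 + 1.0807 * 29.3483 = 360.5119

360.5119 units


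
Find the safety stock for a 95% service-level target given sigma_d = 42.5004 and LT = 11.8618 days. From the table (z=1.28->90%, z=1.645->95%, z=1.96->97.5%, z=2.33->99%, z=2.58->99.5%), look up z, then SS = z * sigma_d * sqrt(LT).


From the table, SL = 95% corresponds to z = 1.645
sqrt(LT) = sqrt(11.8618) = 3.4441
SS = 1.645 * 42.5004 * 3.4441 = 240.7877

240.7877 units


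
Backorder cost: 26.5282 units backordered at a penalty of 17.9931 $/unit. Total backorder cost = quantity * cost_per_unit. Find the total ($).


Total = 26.5282 * 17.9931 = 477.3246

477.3246 $


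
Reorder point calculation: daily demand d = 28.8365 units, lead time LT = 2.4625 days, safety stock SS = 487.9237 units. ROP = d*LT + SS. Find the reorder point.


d*LT = 28.8365 * 2.4625 = 71.0099
ROP = 71.0099 + 487.9237 = 558.9336

558.9336 units


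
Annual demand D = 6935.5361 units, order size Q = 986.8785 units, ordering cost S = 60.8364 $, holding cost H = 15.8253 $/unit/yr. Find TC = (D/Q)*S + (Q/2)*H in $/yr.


Ordering cost = D*S/Q = 427.5431
Holding cost = Q*H/2 = 7808.8242
TC = 427.5431 + 7808.8242 = 8236.3672

8236.3672 $/yr


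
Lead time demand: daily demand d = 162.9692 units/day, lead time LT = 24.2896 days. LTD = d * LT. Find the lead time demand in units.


LTD = 162.9692 * 24.2896 = 3958.4567

3958.4567 units


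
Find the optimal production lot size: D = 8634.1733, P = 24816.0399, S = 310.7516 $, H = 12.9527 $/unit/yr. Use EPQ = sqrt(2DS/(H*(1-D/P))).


1 - D/P = 1 - 0.3479 = 0.6521
H*(1-D/P) = 8.4461
2DS = 5366166.3353
EPQ = sqrt(635342.1753) = 797.0835

797.0835 units


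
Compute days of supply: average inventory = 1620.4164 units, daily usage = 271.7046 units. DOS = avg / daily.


DOS = 1620.4164 / 271.7046 = 5.9639

5.9639 days


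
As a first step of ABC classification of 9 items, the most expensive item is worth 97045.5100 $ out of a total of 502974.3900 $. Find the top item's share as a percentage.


Top item = 97045.5100
Total = 502974.3900
Percentage = 97045.5100 / 502974.3900 * 100 = 19.2943

19.2943%


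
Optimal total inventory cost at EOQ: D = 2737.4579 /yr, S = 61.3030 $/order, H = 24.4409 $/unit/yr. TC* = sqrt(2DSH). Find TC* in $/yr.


2*D*S*H = 8203069.0406
TC* = sqrt(8203069.0406) = 2864.1000

2864.1000 $/yr


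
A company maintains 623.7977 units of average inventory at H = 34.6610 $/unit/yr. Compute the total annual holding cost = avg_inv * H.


Cost = 623.7977 * 34.6610 = 21621.4521

21621.4521 $/yr


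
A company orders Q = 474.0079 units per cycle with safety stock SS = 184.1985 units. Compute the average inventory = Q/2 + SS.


Q/2 = 237.0040
Avg = 237.0040 + 184.1985 = 421.2024

421.2024 units


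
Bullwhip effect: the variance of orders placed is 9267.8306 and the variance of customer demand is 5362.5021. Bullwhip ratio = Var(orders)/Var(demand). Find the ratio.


BW = 9267.8306 / 5362.5021 = 1.7283

1.7283


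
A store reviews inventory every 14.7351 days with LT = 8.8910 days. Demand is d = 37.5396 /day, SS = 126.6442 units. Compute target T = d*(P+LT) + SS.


P + LT = 23.6261
d*(P+LT) = 37.5396 * 23.6261 = 886.9143
T = 886.9143 + 126.6442 = 1013.5585

1013.5585 units


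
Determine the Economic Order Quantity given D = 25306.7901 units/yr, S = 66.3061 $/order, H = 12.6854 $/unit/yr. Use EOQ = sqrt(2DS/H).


2*D*S = 2 * 25306.7901 * 66.3061 = 3355989.1101
2*D*S/H = 264555.2454
EOQ = sqrt(264555.2454) = 514.3493

514.3493 units


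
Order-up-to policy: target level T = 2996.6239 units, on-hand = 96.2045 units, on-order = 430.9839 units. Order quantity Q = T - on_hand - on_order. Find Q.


Inventory position = OH + OO = 96.2045 + 430.9839 = 527.1884
Q = 2996.6239 - 527.1884 = 2469.4355

2469.4355 units


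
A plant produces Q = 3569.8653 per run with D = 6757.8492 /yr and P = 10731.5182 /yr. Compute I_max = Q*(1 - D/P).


D/P = 0.6297
1 - D/P = 0.3703
I_max = 3569.8653 * 0.3703 = 1321.8505

1321.8505 units


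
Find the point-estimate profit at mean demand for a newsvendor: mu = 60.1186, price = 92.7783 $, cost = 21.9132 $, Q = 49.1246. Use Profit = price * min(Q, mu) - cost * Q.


Sales at mu = min(49.1246, 60.1186) = 49.1246
Revenue = 92.7783 * 49.1246 = 4557.6969
Total cost = 21.9132 * 49.1246 = 1076.4772
Profit = 4557.6969 - 1076.4772 = 3481.2197

3481.2197 $


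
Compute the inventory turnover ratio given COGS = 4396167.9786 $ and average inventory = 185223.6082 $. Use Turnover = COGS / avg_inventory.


Turnover = 4396167.9786 / 185223.6082 = 23.7344

23.7344


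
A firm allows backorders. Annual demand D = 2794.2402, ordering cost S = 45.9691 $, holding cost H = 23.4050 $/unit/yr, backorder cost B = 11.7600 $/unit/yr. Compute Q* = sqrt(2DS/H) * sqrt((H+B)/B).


sqrt(2DS/H) = 104.7672
sqrt((H+B)/B) = 1.7292
Q* = 104.7672 * 1.7292 = 181.1662

181.1662 units


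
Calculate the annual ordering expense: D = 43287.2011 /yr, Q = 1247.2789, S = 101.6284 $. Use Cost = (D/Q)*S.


Number of orders = D/Q = 34.7053
Cost = 34.7053 * 101.6284 = 3527.0451

3527.0451 $/yr


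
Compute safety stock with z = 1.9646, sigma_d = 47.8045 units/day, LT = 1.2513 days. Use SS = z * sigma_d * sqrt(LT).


sqrt(LT) = sqrt(1.2513) = 1.1186
SS = 1.9646 * 47.8045 * 1.1186 = 105.0567

105.0567 units


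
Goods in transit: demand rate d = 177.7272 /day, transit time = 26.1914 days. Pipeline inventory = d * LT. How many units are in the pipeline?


Pipeline = 177.7272 * 26.1914 = 4654.9242

4654.9242 units


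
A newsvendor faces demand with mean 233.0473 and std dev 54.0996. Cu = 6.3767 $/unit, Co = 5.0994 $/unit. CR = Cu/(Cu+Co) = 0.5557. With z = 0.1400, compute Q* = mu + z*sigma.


CR = Cu/(Cu+Co) = 6.3767/(6.3767+5.0994) = 0.5557
z = 0.1400
Q* = 233.0473 + 0.1400 * 54.0996 = 240.6212

240.6212 units


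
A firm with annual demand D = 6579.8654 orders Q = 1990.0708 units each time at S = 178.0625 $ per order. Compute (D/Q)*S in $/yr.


Number of orders = D/Q = 3.3063
Cost = 3.3063 * 178.0625 = 588.7365

588.7365 $/yr
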